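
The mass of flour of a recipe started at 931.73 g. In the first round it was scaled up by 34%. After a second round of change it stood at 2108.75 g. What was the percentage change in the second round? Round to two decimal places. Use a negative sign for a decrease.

After the first round: 931.73 × 1.34 = 1248.5182.
Second-round multiplier: 2108.75 ÷ 1248.5182 ≈ 1.689002.
That is a change of 68.90%.

68.90%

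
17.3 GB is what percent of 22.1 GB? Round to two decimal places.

17.3 GB ÷ 22.1 GB ≈ 78.28%.

78.28%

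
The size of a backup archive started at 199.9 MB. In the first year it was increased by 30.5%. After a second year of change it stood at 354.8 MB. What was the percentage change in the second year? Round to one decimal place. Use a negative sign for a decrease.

36.0%

After the first year: 199.9 × 1.305 = 260.8695.
Second-year multiplier: 354.8 ÷ 260.8695 ≈ 1.36007.
That is a change of 36.0%.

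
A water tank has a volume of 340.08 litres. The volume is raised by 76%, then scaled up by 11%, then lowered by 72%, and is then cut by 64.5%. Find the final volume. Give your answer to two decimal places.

66.04 litres

Apply the 76% increase: 340.08 × 1.76 = 598.5408.
Apply the 11% increase: 598.5408 × 1.11 = 664.380288.
72% decrease: 664.380288 × 0.28 = 186.02648064.
After the 64.5% decrease: 186.02648064 × 0.355 = 66.0394006272 ≈ 66.04.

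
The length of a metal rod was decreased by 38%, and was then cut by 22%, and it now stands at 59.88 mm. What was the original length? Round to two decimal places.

123.82 mm

The overall multiplier applied was 0.62 × 0.78 = 0.4836.
So the original length was 59.88 ÷ 0.4836 ≈ 123.82 mm.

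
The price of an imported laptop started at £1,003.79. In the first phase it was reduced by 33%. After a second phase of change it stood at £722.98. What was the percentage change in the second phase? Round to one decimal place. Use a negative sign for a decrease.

After the first phase: £1,003.79 × 0.67 = £672.5393.
Second-phase multiplier: £722.98 ÷ £672.5393 ≈ 1.075.
That is a change of 7.5%.

7.5%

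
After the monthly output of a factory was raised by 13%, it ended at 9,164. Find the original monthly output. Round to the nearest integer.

8,110

The overall multiplier applied was 1.13.
So the original monthly output was 9,164 ÷ 1.13 ≈ 8,110.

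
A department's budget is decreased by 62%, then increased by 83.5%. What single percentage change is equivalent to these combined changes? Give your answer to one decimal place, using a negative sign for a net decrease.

A 62% decrease multiplies by 0.38.
Then an 83.5% increase: 0.38 × 1.835 = 0.6973.
Overall factor 0.6973, i.e. -30.3%.

-30.3%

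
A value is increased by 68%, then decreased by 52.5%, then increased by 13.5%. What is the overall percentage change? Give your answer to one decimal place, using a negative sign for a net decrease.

A 68% increase multiplies by 1.68.
Then a 52.5% decrease: 1.68 × 0.475 = 0.798.
Then a 13.5% increase: 0.798 × 1.135 = 0.90573.
Overall factor 0.90573, i.e. -9.4%.

-9.4%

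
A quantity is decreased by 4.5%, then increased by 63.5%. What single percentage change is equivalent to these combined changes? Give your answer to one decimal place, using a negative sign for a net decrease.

56.1%

The combined multiplier is 0.955 × 1.635 = 1.561425.
That corresponds to an increase of 56.1%.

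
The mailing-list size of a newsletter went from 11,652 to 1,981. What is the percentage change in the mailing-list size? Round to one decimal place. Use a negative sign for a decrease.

Change: 1,981 − 11,652 = -9,671.
Relative to the original: -9,671 ÷ 11,652 ≈ -83.0%.

-83.0%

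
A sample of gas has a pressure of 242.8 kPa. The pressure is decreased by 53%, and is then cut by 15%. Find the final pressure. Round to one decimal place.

53% decrease: 242.8 × 0.47 = 114.116.
Apply the 15% decrease: 114.116 × 0.85 = 96.9986 ≈ 97.0.

97.0 kPa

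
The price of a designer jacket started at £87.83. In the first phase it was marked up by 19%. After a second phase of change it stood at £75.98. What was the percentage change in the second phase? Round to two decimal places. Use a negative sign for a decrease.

After the first phase: £87.83 × 1.19 = £104.5177.
Second-phase multiplier: £75.98 ÷ £104.5177 ≈ 0.726958.
That is a change of -27.30%.

-27.30%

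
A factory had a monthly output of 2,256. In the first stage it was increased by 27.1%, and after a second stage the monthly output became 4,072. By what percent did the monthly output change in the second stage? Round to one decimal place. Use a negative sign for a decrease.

42.0%

After the first stage: 2,256 × 1.271 = 2867.376.
Second-stage multiplier: 4,072 ÷ 2867.376 ≈ 1.42011.
That is a change of 42.0%.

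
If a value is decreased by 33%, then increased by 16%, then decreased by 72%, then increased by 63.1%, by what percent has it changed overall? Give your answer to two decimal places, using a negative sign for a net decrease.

The combined multiplier is 0.67 × 1.16 × 0.28 × 1.631 = 0.354931696.
That corresponds to a decrease of 64.51%.

-64.51%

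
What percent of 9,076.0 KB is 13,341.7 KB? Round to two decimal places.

13,341.7 KB ÷ 9,076.0 KB ≈ 147.00%.

147.00%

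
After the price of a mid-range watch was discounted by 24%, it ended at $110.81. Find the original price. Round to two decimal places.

The overall multiplier applied was 0.76.
So the original price was $110.81 ÷ 0.76 ≈ $145.80.

$145.80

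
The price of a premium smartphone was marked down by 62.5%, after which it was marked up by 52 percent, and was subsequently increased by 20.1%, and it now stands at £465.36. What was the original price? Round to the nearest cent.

£679.78

Undoing the 20.1% increase: £465.36 ÷ 1.201 ≈ £387.477102.
Undoing the 52% increase: £387.477102 ÷ 1.52 ≈ £254.919146.
Undoing the 62.5% decrease: £254.919146 ÷ 0.375 ≈ £679.78.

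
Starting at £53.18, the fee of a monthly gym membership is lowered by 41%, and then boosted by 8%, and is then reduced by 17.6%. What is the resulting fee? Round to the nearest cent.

£27.92

Apply the 41% decrease: £53.18 × 0.59 = £31.3762.
8% increase: £31.3762 × 1.08 = £33.886296.
After the 17.6% decrease: £33.886296 × 0.824 = £27.922307904 ≈ £27.92.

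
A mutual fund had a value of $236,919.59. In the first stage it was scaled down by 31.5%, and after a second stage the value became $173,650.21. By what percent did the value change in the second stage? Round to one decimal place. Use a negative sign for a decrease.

After the first stage: $236,919.59 × 0.685 = $162289.91915.
Second-stage multiplier: $173,650.21 ÷ $162289.91915 ≈ 1.07.
That is a change of 7.0%.

7.0%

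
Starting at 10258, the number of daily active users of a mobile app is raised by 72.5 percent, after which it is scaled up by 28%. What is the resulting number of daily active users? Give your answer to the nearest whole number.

22650

Apply the 72.5% increase: 10258 × 1.725 = 17695.05.
Apply the 28% increase: 17695.05 × 1.28 = 22649.664 ≈ 22650.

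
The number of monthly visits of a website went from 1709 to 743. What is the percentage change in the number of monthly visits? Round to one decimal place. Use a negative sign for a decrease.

-56.5%

Change: 743 − 1709 = -966.
Relative to the original: -966 ÷ 1709 ≈ -56.5%.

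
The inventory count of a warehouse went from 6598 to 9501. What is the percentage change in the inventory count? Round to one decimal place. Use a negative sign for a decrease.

44.0%

Change: 9501 − 6598 = 2903.
Relative to the original: 2903 ÷ 6598 ≈ 44.0%.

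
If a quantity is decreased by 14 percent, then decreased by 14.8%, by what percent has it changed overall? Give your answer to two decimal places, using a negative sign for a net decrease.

-26.73%

A 14% decrease multiplies by 0.86.
Then a 14.8% decrease: 0.86 × 0.852 = 0.73272.
Overall factor 0.73272, i.e. -26.73%.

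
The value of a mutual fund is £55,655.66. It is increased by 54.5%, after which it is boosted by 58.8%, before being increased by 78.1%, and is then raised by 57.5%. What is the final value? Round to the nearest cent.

Each change multiplies by a factor: 1.545 × 1.588 × 1.781 × 1.575 = 6.8821393095.
£55,655.66 × 6.8821393095 = £383030.00548216677 ≈ £383,030.01.

£383,030.01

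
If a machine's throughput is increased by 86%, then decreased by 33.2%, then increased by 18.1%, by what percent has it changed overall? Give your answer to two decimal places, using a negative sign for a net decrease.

An 86% increase multiplies by 1.86.
Then a 33.2% decrease: 1.86 × 0.668 = 1.24248.
Then an 18.1% increase: 1.24248 × 1.181 = 1.46736888.
Overall factor 1.46736888, i.e. 46.74%.

46.74%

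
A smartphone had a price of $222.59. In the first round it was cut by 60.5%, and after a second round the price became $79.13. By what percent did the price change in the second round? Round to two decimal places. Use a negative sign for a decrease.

After the first round: $222.59 × 0.395 = $87.92305.
Second-round multiplier: $79.13 ÷ $87.92305 ≈ 0.899992.
That is a change of -10.00%.

-10.00%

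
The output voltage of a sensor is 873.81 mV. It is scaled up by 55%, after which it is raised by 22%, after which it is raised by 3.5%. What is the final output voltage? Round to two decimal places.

1710.21 mV

Apply the 55% increase: 873.81 × 1.55 = 1354.4055.
After the 22% increase: 1354.4055 × 1.22 = 1652.37471.
Apply the 3.5% increase: 1652.37471 × 1.035 = 1710.20782485 ≈ 1710.21.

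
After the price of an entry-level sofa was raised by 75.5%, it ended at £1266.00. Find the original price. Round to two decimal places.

£721.37

The overall multiplier applied was 1.755.
So the original price was £1266.00 ÷ 1.755 ≈ £721.37.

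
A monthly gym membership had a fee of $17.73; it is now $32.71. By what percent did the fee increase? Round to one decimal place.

Change: $32.71 − $17.73 = $14.98.
Relative to the original: $14.98 ÷ $17.73 ≈ 84.5%.
So the fee increased by 84.5%.

84.5%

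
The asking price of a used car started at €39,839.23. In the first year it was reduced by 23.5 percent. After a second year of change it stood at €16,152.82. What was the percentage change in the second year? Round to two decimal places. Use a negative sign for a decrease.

-47.00%

After the first year: €39,839.23 × 0.765 = €30477.01095.
Second-year multiplier: €16,152.82 ÷ €30477.01095 ≈ 0.53.
That is a change of -47.00%.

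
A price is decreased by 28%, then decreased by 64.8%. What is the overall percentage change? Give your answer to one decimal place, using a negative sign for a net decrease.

-74.7%

A 28% decrease multiplies by 0.72.
Then a 64.8% decrease: 0.72 × 0.352 = 0.25344.
Overall factor 0.25344, i.e. -74.7%.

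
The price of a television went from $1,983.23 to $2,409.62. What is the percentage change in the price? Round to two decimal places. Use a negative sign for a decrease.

Change: $2,409.62 − $1,983.23 = $426.39.
Relative to the original: $426.39 ÷ $1,983.23 ≈ 21.50%.

21.50%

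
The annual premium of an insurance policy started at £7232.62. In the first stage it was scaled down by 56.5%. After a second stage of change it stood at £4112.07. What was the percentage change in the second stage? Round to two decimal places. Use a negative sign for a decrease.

After the first stage: £7232.62 × 0.435 = £3146.1897.
Second-stage multiplier: £4112.07 ÷ £3146.1897 ≈ 1.307.
That is a change of 30.70%.

30.70%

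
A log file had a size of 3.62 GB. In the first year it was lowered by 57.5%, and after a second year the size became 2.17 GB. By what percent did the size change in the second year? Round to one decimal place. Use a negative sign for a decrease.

41.0%

After the first year: 3.62 × 0.425 = 1.5385.
Second-year multiplier: 2.17 ÷ 1.5385 ≈ 1.41046.
That is a change of 41.0%.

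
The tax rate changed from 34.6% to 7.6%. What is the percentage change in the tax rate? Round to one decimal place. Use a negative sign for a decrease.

-78.0%

The change is 7.6 − 34.6 = -27.0 percentage points.
Relative to the original 34.6%, that is -27.0 ÷ 34.6 ≈ -78.0%.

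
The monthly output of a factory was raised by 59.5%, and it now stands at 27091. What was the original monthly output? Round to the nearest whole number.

The overall multiplier applied was 1.595.
So the original monthly output was 27091 ÷ 1.595 ≈ 16985.

16985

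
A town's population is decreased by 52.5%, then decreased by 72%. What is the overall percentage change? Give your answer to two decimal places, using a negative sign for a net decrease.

A 52.5% decrease multiplies by 0.475.
Then a 72% decrease: 0.475 × 0.28 = 0.133.
Overall factor 0.133, i.e. -86.70%.

-86.70%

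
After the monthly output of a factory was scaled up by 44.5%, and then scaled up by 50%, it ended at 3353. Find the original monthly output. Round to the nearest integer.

The overall multiplier applied was 1.445 × 1.5 = 2.1675.
So the original monthly output was 3353 ÷ 2.1675 ≈ 1547.

1547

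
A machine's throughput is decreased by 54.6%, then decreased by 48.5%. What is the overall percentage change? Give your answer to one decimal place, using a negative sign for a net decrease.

The combined multiplier is 0.454 × 0.515 = 0.23381.
That corresponds to a decrease of 76.6%.

-76.6%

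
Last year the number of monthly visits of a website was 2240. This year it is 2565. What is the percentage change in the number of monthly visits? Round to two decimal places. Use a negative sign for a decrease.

Change: 2565 − 2240 = 325.
Relative to the original: 325 ÷ 2240 ≈ 14.51%.

14.51%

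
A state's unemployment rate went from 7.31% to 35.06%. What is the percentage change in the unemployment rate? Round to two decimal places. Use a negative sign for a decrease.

The change is 35.06 − 7.31 = 27.75 percentage points.
Relative to the original 7.31%, that is 27.75 ÷ 7.31 ≈ 379.62%.

379.62%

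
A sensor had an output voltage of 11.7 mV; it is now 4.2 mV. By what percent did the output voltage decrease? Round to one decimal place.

64.1%

Change: 4.2 − 11.7 = -7.5.
Relative to the original: -7.5 ÷ 11.7 ≈ -64.1%.
So the output voltage decreased by 64.1%.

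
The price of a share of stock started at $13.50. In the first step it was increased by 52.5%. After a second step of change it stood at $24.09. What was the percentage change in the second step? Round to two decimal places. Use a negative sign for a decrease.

17.01%

After the first step: $13.50 × 1.525 = $20.5875.
Second-step multiplier: $24.09 ÷ $20.5875 ≈ 1.170128.
That is a change of 17.01%.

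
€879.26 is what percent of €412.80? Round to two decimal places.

€879.26 ÷ €412.80 ≈ 213.00%.

213.00%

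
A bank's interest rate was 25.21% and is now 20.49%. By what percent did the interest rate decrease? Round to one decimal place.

The change is 20.49 − 25.21 = -4.72 percentage points.
Relative to the original 25.21%, that is -4.72 ÷ 25.21 ≈ -18.7%.
So the interest rate fell by 18.7%.

18.7%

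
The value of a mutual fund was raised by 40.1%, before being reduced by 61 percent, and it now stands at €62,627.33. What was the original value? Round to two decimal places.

The overall multiplier applied was 1.401 × 0.39 = 0.54639.
So the original value was €62,627.33 ÷ 0.54639 ≈ €114,620.20.

€114,620.20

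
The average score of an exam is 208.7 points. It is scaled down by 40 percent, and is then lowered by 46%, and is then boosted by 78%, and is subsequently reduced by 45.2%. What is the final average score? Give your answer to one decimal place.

Each change multiplies by a factor: 0.6 × 0.54 × 1.78 × 0.548 = 0.31604256.
208.7 × 0.31604256 = 65.958082272 ≈ 66.0.

66.0 points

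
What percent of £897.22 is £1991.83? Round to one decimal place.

£1991.83 ÷ £897.22 ≈ 222.0%.

222.0%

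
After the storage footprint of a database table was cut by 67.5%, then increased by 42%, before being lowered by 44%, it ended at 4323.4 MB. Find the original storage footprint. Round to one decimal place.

Undoing the 44% decrease: 4323.4 ÷ 0.56 ≈ 7720.357143.
Undoing the 42% increase: 7720.357143 ÷ 1.42 ≈ 5436.871227.
Undoing the 67.5% decrease: 5436.871227 ÷ 0.325 ≈ 16728.8 MB.

16728.8 MB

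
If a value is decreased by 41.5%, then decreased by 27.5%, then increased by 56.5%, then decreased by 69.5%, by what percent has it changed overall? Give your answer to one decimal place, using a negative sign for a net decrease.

A 41.5% decrease multiplies by 0.585.
Then a 27.5% decrease: 0.585 × 0.725 = 0.424125.
Then a 56.5% increase: 0.424125 × 1.565 = 0.663755625.
Then a 69.5% decrease: 0.663755625 × 0.305 = 0.202445465625.
Overall factor 0.202445465625, i.e. -79.8%.

-79.8%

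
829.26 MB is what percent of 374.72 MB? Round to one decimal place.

221.3%

829.26 MB ÷ 374.72 MB ≈ 221.3%.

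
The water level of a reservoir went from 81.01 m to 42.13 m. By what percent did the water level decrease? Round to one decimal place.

Change: 42.13 − 81.01 = -38.88.
Relative to the original: -38.88 ÷ 81.01 ≈ -48.0%.
So the water level decreased by 48.0%.

48.0%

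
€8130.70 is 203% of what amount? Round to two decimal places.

€8130.70 ÷ 2.03 ≈ €4005.27.

€4005.27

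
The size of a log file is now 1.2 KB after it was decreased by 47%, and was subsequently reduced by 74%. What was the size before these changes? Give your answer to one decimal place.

8.7 KB

The overall multiplier applied was 0.53 × 0.26 = 0.1378.
So the original size was 1.2 ÷ 0.1378 ≈ 8.7 KB.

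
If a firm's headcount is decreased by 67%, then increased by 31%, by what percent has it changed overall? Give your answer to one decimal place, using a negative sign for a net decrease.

-56.8%

The combined multiplier is 0.33 × 1.31 = 0.4323.
That corresponds to a decrease of 56.8%.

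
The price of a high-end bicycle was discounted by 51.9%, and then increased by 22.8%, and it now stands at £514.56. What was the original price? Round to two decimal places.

The overall multiplier applied was 0.481 × 1.228 = 0.590668.
So the original price was £514.56 ÷ 0.590668 ≈ £871.15.

£871.15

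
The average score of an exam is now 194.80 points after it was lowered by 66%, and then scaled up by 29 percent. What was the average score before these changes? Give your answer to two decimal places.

444.14 points

The overall multiplier applied was 0.34 × 1.29 = 0.4386.
So the original average score was 194.80 ÷ 0.4386 ≈ 444.14 points.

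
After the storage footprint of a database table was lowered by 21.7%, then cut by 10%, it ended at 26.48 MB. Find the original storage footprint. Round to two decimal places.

The overall multiplier applied was 0.783 × 0.9 = 0.7047.
So the original storage footprint was 26.48 ÷ 0.7047 ≈ 37.58 MB.

37.58 MB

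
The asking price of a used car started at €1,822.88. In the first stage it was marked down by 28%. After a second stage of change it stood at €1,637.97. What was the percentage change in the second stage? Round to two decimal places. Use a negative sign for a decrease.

24.80%

After the first stage: €1,822.88 × 0.72 = €1312.4736.
Second-stage multiplier: €1,637.97 ÷ €1312.4736 ≈ 1.248002.
That is a change of 24.80%.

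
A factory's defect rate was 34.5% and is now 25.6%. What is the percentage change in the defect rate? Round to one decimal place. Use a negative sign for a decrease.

The change is 25.6 − 34.5 = -8.9 percentage points.
Relative to the original 34.5%, that is -8.9 ÷ 34.5 ≈ -25.8%.

-25.8%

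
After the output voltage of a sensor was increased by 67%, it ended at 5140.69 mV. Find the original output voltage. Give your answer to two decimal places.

3078.26 mV

The overall multiplier applied was 1.67.
So the original output voltage was 5140.69 ÷ 1.67 ≈ 3078.26 mV.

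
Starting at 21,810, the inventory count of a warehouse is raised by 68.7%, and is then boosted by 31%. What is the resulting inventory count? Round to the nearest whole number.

Apply the 68.7% increase: 21,810 × 1.687 = 36793.47.
After the 31% increase: 36793.47 × 1.31 = 48199.4457 ≈ 48,199.

48,199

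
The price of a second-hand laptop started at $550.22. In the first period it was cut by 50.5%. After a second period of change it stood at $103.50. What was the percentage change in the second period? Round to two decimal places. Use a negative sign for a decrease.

After the first period: $550.22 × 0.495 = $272.3589.
Second-period multiplier: $103.50 ÷ $272.3589 ≈ 0.380013.
That is a change of -62.00%.

-62.00%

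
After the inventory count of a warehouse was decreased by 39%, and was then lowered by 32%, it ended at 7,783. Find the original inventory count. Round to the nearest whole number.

The overall multiplier applied was 0.61 × 0.68 = 0.4148.
So the original inventory count was 7,783 ÷ 0.4148 ≈ 18,763.

18,763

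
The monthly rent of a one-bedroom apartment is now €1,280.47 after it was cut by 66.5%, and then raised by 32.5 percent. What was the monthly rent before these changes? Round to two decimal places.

The overall multiplier applied was 0.335 × 1.325 = 0.443875.
So the original monthly rent was €1,280.47 ÷ 0.443875 ≈ €2,884.75.

€2,884.75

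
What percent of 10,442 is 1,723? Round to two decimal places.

16.50%

1,723 ÷ 10,442 ≈ 16.50%.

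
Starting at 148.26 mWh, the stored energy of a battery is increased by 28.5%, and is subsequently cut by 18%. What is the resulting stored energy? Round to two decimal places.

Apply the 28.5% increase: 148.26 × 1.285 = 190.5141.
Apply the 18% decrease: 190.5141 × 0.82 = 156.221562 ≈ 156.22.

156.22 mWh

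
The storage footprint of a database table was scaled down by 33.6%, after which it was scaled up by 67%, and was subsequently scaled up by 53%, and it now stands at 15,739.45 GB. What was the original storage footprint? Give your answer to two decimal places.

The overall multiplier applied was 0.664 × 1.67 × 1.53 = 1.6965864.
So the original storage footprint was 15,739.45 ÷ 1.6965864 ≈ 9,277.13 GB.

9,277.13 GB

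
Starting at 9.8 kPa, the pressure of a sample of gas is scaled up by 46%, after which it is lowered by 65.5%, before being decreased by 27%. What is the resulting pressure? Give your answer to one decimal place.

Each change multiplies by a factor: 1.46 × 0.345 × 0.73 = 0.367701.
9.8 × 0.367701 = 3.6034698 ≈ 3.6.

3.6 kPa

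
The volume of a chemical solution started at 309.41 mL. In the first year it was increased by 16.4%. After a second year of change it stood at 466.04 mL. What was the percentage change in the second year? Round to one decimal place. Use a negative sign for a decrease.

29.4%

After the first year: 309.41 × 1.164 = 360.15324.
Second-year multiplier: 466.04 ÷ 360.15324 ≈ 1.294.
That is a change of 29.4%.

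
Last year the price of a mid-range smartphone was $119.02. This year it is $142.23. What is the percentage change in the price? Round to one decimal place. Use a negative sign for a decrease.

19.5%

Change: $142.23 − $119.02 = $23.21.
Relative to the original: $23.21 ÷ $119.02 ≈ 19.5%.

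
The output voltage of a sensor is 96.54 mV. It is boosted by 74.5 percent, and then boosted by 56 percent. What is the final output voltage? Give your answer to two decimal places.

Each change multiplies by a factor: 1.745 × 1.56 = 2.7222.
96.54 × 2.7222 = 262.801188 ≈ 262.80.

262.80 mV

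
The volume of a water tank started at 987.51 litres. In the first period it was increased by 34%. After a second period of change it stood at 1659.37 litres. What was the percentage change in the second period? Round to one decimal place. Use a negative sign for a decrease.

25.4%

After the first period: 987.51 × 1.34 = 1323.2634.
Second-period multiplier: 1659.37 ÷ 1323.2634 ≈ 1.254.
That is a change of 25.4%.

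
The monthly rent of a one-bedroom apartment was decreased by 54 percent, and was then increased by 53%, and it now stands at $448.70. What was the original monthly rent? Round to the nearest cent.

$637.54

The overall multiplier applied was 0.46 × 1.53 = 0.7038.
So the original monthly rent was $448.70 ÷ 0.7038 ≈ $637.54.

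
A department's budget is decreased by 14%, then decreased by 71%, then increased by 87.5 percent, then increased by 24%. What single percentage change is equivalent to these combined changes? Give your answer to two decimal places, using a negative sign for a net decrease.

The combined multiplier is 0.86 × 0.29 × 1.875 × 1.24 = 0.579855.
That corresponds to a decrease of 42.01%.

-42.01%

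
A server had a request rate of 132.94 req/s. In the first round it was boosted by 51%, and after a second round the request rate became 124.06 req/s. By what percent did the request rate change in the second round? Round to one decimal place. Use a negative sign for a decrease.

-38.2%

After the first round: 132.94 × 1.51 = 200.7394.
Second-round multiplier: 124.06 ÷ 200.7394 ≈ 0.61802.
That is a change of -38.2%.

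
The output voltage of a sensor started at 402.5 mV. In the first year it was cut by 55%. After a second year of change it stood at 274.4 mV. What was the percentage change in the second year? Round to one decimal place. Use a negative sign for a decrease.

After the first year: 402.5 × 0.45 = 181.125.
Second-year multiplier: 274.4 ÷ 181.125 ≈ 1.51498.
That is a change of 51.5%.

51.5%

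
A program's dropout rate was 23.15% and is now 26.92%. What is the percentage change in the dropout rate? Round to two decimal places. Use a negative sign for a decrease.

The change is 26.92 − 23.15 = 3.77 percentage points.
Relative to the original 23.15%, that is 3.77 ÷ 23.15 ≈ 16.29%.

16.29%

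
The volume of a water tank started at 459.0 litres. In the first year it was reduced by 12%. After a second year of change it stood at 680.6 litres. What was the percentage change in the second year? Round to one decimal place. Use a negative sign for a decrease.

68.5%

After the first year: 459.0 × 0.88 = 403.92.
Second-year multiplier: 680.6 ÷ 403.92 ≈ 1.68499.
That is a change of 68.5%.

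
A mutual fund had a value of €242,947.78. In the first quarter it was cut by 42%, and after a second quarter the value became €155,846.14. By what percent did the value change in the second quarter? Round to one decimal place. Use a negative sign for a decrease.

After the first quarter: €242,947.78 × 0.58 = €140909.7124.
Second-quarter multiplier: €155,846.14 ÷ €140909.7124 ≈ 1.106.
That is a change of 10.6%.

10.6%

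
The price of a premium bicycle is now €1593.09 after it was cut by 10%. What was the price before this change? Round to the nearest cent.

€1770.10

The overall multiplier applied was 0.9.
So the original price was €1593.09 ÷ 0.9 = €1770.10.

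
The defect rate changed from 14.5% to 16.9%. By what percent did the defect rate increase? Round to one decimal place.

The change is 16.9 − 14.5 = 2.4 percentage points.
Relative to the original 14.5%, that is 2.4 ÷ 14.5 ≈ 16.6%.
So the defect rate rose by 16.6%.

16.6%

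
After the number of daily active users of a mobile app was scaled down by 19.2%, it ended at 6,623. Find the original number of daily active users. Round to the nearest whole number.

The overall multiplier applied was 0.808.
So the original number of daily active users was 6,623 ÷ 0.808 ≈ 8,197.

8,197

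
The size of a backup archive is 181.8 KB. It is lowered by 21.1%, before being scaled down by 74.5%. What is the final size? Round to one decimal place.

Apply the 21.1% decrease: 181.8 × 0.789 = 143.4402.
After the 74.5% decrease: 143.4402 × 0.255 = 36.577251 ≈ 36.6.

36.6 KB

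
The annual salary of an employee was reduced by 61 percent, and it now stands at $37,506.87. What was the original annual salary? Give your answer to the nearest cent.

The overall multiplier applied was 0.39.
So the original annual salary was $37,506.87 ÷ 0.39 ≈ $96,171.46.

$96,171.46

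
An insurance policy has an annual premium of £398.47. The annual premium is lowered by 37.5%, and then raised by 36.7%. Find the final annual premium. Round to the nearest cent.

After the 37.5% decrease: £398.47 × 0.625 = £249.04375.
36.7% increase: £249.04375 × 1.367 = £340.44280625 ≈ £340.44.

£340.44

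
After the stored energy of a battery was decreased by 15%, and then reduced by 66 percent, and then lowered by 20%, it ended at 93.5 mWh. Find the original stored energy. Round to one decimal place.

404.4 mWh

Undoing the 20% decrease: 93.5 ÷ 0.8 = 116.875.
Undoing the 66% decrease: 116.875 ÷ 0.34 = 343.75.
Undoing the 15% decrease: 343.75 ÷ 0.85 ≈ 404.4 mWh.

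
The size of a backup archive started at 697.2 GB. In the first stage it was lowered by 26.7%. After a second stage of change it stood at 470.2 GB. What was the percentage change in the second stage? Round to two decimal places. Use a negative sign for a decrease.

After the first stage: 697.2 × 0.733 = 511.0476.
Second-stage multiplier: 470.2 ÷ 511.0476 ≈ 0.920071.
That is a change of -7.99%.

-7.99%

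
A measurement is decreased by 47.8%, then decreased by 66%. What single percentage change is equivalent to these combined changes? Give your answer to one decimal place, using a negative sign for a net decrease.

The combined multiplier is 0.522 × 0.34 = 0.17748.
That corresponds to a decrease of 82.3%.

-82.3%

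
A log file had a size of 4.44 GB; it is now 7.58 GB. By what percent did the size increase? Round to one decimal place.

Change: 7.58 − 4.44 = 3.14.
Relative to the original: 3.14 ÷ 4.44 ≈ 70.7%.
So the size increased by 70.7%.

70.7%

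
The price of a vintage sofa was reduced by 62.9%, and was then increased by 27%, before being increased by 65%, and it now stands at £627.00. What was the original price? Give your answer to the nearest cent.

Undoing the 65% increase: £627.00 ÷ 1.65 = £380.
Undoing the 27% increase: £380 ÷ 1.27 ≈ £299.212598.
Undoing the 62.9% decrease: £299.212598 ÷ 0.371 ≈ £806.50.

£806.50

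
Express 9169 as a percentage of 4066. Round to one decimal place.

9169 ÷ 4066 ≈ 225.5%.

225.5%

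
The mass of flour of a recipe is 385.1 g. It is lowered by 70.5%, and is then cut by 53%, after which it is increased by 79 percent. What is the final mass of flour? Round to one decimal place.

95.6 g

Each change multiplies by a factor: 0.295 × 0.47 × 1.79 = 0.2481835.
385.1 × 0.2481835 = 95.57546585 ≈ 95.6.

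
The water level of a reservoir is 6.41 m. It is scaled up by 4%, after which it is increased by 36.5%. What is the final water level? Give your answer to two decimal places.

Apply the 4% increase: 6.41 × 1.04 = 6.6664.
36.5% increase: 6.6664 × 1.365 = 9.099636 ≈ 9.10.

9.10 m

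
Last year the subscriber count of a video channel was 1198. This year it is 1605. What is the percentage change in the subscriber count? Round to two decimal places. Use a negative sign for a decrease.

33.97%

Change: 1605 − 1198 = 407.
Relative to the original: 407 ÷ 1198 ≈ 33.97%.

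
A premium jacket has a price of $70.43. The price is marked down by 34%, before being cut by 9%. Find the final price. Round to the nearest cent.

Each change multiplies by a factor: 0.66 × 0.91 = 0.6006.
$70.43 × 0.6006 = $42.300258 ≈ $42.30.

$42.30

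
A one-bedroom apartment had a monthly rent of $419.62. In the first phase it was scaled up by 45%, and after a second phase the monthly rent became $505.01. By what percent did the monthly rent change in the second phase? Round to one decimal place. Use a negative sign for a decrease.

After the first phase: $419.62 × 1.45 = $608.449.
Second-phase multiplier: $505.01 ÷ $608.449 ≈ 0.83.
That is a change of -17.0%.

-17.0%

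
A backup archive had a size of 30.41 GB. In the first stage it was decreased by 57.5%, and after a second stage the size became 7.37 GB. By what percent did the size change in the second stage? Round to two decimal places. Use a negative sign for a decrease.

After the first stage: 30.41 × 0.425 = 12.92425.
Second-stage multiplier: 7.37 ÷ 12.92425 ≈ 0.570246.
That is a change of -42.98%.

-42.98%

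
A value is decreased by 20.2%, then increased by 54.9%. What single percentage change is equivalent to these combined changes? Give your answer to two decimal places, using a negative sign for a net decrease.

A 20.2% decrease multiplies by 0.798.
Then a 54.9% increase: 0.798 × 1.549 = 1.236102.
Overall factor 1.236102, i.e. 23.61%.

23.61%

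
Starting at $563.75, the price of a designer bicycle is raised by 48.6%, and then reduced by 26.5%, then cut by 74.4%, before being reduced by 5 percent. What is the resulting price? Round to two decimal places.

$149.75

Apply the 48.6% increase: $563.75 × 1.486 = $837.7325.
Apply the 26.5% decrease: $837.7325 × 0.735 = $615.7333875.
After the 74.4% decrease: $615.7333875 × 0.256 = $157.6277472.
5% decrease: $157.6277472 × 0.95 = $149.74635984 ≈ $149.75.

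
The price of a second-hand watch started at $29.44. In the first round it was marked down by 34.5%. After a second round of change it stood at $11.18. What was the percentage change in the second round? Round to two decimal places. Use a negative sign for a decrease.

-42.02%

After the first round: $29.44 × 0.655 = $19.2832.
Second-round multiplier: $11.18 ÷ $19.2832 ≈ 0.579779.
That is a change of -42.02%.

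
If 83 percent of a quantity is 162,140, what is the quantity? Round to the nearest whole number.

195,349

162,140 ÷ 0.83 ≈ 195,349.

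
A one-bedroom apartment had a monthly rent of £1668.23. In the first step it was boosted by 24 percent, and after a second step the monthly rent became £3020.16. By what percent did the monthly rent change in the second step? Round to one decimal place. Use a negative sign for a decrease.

46.0%

After the first step: £1668.23 × 1.24 = £2068.6052.
Second-step multiplier: £3020.16 ÷ £2068.6052 ≈ 1.46.
That is a change of 46.0%.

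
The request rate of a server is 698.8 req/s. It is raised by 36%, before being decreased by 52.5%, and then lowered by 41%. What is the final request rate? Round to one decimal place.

266.3 req/s

Each change multiplies by a factor: 1.36 × 0.475 × 0.59 = 0.38114.
698.8 × 0.38114 = 266.340632 ≈ 266.3.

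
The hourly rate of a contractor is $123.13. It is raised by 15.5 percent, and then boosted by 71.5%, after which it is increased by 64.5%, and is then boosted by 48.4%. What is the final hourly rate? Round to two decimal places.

$595.40

Each change multiplies by a factor: 1.155 × 1.715 × 1.645 × 1.484 = 4.8355503735.
$123.13 × 4.8355503735 = $595.401317489055 ≈ $595.40.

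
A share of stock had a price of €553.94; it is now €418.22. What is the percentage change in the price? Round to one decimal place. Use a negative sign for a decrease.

Change: €418.22 − €553.94 = -€135.72.
Relative to the original: -€135.72 ÷ €553.94 ≈ -24.5%.

-24.5%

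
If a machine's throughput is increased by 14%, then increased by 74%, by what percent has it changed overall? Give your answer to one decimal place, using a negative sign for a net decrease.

98.4%

The combined multiplier is 1.14 × 1.74 = 1.9836.
That corresponds to an increase of 98.4%.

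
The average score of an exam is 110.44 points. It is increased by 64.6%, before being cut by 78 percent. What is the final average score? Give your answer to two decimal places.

64.6% increase: 110.44 × 1.646 = 181.78424.
After the 78% decrease: 181.78424 × 0.22 = 39.9925328 ≈ 39.99.

39.99 points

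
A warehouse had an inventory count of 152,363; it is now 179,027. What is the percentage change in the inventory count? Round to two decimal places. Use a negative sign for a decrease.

17.50%

Change: 179,027 − 152,363 = 26,664.
Relative to the original: 26,664 ÷ 152,363 ≈ 17.50%.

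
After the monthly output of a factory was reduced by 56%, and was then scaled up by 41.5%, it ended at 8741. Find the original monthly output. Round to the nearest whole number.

14040

The overall multiplier applied was 0.44 × 1.415 = 0.6226.
So the original monthly output was 8741 ÷ 0.6226 ≈ 14040.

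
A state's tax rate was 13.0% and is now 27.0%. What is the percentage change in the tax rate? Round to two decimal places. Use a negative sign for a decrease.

107.69%

The change is 27.0 − 13.0 = 14.0 percentage points.
Relative to the original 13.0%, that is 14.0 ÷ 13.0 ≈ 107.69%.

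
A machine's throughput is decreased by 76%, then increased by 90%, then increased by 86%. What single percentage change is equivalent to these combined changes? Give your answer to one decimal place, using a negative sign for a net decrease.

-15.2%

The combined multiplier is 0.24 × 1.9 × 1.86 = 0.84816.
That corresponds to a decrease of 15.2%.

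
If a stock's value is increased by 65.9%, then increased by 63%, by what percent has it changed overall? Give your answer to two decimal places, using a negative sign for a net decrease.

170.42%

A 65.9% increase multiplies by 1.659.
Then a 63% increase: 1.659 × 1.63 = 2.70417.
Overall factor 2.70417, i.e. 170.42%.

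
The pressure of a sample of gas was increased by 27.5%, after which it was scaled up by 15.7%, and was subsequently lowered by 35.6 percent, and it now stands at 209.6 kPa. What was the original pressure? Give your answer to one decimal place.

220.6 kPa

Undoing the 35.6% decrease: 209.6 ÷ 0.644 ≈ 325.465839.
Undoing the 15.7% increase: 325.465839 ÷ 1.157 ≈ 281.301503.
Undoing the 27.5% increase: 281.301503 ÷ 1.275 ≈ 220.6 kPa.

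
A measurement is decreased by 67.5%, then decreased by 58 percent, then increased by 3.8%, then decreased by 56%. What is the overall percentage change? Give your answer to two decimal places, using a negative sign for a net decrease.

-93.77%

A 67.5% decrease multiplies by 0.325.
Then a 58% decrease: 0.325 × 0.42 = 0.1365.
Then a 3.8% increase: 0.1365 × 1.038 = 0.141687.
Then a 56% decrease: 0.141687 × 0.44 = 0.06234228.
Overall factor 0.06234228, i.e. -93.77%.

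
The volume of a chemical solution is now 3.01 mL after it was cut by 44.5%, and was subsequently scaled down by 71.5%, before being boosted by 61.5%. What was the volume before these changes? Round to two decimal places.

Undoing the 61.5% increase: 3.01 ÷ 1.615 ≈ 1.863777.
Undoing the 71.5% decrease: 1.863777 ÷ 0.285 ≈ 6.539568.
Undoing the 44.5% decrease: 6.539568 ÷ 0.555 ≈ 11.78 mL.

11.78 mL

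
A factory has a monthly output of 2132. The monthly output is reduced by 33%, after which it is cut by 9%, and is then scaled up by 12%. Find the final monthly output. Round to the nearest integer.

Apply the 33% decrease: 2132 × 0.67 = 1428.44.
After the 9% decrease: 1428.44 × 0.91 = 1299.8804.
Apply the 12% increase: 1299.8804 × 1.12 = 1455.866048 ≈ 1456.

1456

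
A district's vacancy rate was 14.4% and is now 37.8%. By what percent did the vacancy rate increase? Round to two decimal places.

The change is 37.8 − 14.4 = 23.4 percentage points.
Relative to the original 14.4%, that is 23.4 ÷ 14.4 = 162.50%.
So the vacancy rate rose by 162.50%.

162.50%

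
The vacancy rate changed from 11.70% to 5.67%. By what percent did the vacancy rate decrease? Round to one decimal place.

51.5%

The change is 5.67 − 11.70 = -6.03 percentage points.
Relative to the original 11.70%, that is -6.03 ÷ 11.70 ≈ -51.5%.
So the vacancy rate fell by 51.5%.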